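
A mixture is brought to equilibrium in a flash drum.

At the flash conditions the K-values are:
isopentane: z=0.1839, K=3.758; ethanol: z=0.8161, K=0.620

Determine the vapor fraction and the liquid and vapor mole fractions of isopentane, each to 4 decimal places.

Let ψ = V/F and solve Σ zᵢ(Kᵢ−1)/(1+ψ(Kᵢ−1)) = 0.
Feasibility: ΣzᵢKᵢ = 1.1971, Σzᵢ/Kᵢ = 1.3652 — both > 1, two phases present.
Newton iteration, ψ⁰ = 0.59:
  ψ = 0.5900: g = -0.20669, g' = -0.3985 → ψ = 0.0713
  ψ = 0.0713: g = 0.10510, g' = -1.1014 → ψ = 0.1667
  ψ = 0.1667: g = 0.01635, g' = -0.7907 → ψ = 0.1874
  ψ = 0.1874: g = 0.00049, g' = -0.7446 → ψ = 0.1880
Converged at ψ = 0.1880.
Compositions from xᵢ = zᵢ/(1+ψ(Kᵢ−1)), yᵢ = Kᵢxᵢ:
  isopentane: x = 0.1211, y = 0.4551
  ethanol: x = 0.8789, y = 0.5449

ψ = 0.1880, x_isopentane = 0.1211, y_isopentane = 0.4551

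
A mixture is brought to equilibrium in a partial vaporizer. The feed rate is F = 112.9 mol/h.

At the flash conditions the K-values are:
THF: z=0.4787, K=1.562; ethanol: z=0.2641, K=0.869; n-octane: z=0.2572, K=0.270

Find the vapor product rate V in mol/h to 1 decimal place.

V = 17.7 mol/h

Material balance + equilibrium reduce to Σ zᵢ(Kᵢ−1)/(1+β(Kᵢ−1)) = 0.
Check two-phase: ΣzᵢKᵢ = 1.0467 > 1 and Σzᵢ/Kᵢ = 1.5630 > 1, so g(0) = 0.0467 > 0 and g(1) = -0.5630 < 0.
Iterate (Newton) starting at β = 0.58:
  β = 0.5800: g = -0.16017, g' = -0.5036 → β = 0.2619
  β = 0.2619: g = -0.03346, g' = -0.3293 → β = 0.1603
  β = 0.1603: g = -0.00118, g' = -0.3078 → β = 0.1565
Converged at β = 0.1565.
Then V = β·F = 0.1565·112.9 = 17.7 mol/h and L = F − V = 95.2 mol/h.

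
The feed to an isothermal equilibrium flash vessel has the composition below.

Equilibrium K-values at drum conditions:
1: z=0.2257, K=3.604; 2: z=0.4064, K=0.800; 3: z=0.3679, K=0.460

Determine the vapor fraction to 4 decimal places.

Rachford–Rice: g(ψ) = Σ zᵢ(Kᵢ−1)/(1+ψ(Kᵢ−1)) = 0.
Check two-phase: ΣzᵢKᵢ = 1.3078 > 1 and Σzᵢ/Kᵢ = 1.3704 > 1, so g(0) = 0.3078 > 0 and g(1) = -0.3704 < 0.
Iterate (Newton) starting at ψ = 0.5:
  ψ = 0.5000: g = -0.10715, g' = -0.5102 → ψ = 0.2900
  ψ = 0.2900: g = 0.01303, g' = -0.6660 → ψ = 0.3095
  ψ = 0.3095: g = 0.00024, g' = -0.6423 → ψ = 0.3099
Converged at ψ = 0.3099.

ψ = 0.3099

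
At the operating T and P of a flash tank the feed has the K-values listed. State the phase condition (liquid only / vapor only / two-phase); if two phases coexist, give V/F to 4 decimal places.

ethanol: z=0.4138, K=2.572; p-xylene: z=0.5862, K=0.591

two-phase, V/F = 0.6388

ΣzᵢKᵢ = 1.4107; Σzᵢ/Kᵢ = 1.1528.
Both exceed 1, so a two-phase solution exists.
Let ψ = V/F and solve Σ zᵢ(Kᵢ−1)/(1+ψ(Kᵢ−1)) = 0.
Binary case is linear: z₁(K₁−1)(1+ψ(K₂−1)) + z₂(K₂−1)(1+ψ(K₁−1)) = 0
⇒ ψ = [z₁(K₁−1)+z₂(K₂−1)] / [−(K₁−1)(K₂−1)] = 0.41074/0.64295 = 0.6388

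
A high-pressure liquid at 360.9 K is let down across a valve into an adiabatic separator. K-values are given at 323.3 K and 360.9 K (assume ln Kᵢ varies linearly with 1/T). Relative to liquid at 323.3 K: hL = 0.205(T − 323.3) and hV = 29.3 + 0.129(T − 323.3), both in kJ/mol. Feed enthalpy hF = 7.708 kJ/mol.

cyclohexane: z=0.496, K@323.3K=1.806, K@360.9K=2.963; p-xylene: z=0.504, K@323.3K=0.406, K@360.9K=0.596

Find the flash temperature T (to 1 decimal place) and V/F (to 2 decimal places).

Adiabatic flash: solve Rachford–Rice at each trial T, then check hF = ψ·hV(T) + (1−ψ)·hL(T).
  T = 323.3 K: K = (1.806, 0.406), RR gives ψ = 0.210, H_out = 6.144 kJ/mol
  T = 360.9 K: K = (2.963, 0.596), RR gives ψ = 0.971, H_out = 33.383 kJ/mol
  T = 342.1 K: K = (2.345, 0.497), RR gives ψ = 0.612, H_out = 20.900 kJ/mol
  T = 332.7 K: K = (2.066, 0.451), RR gives ψ = 0.430, H_out = 14.210 kJ/mol
  T = 328.0 K: K = (1.933, 0.428), RR gives ψ = 0.327, H_out = 10.431 kJ/mol
  T = 325.6 K: K = (1.868, 0.417), RR gives ψ = 0.269, H_out = 8.320 kJ/mol
  T = 324.5 K: K = (1.838, 0.412), RR gives ψ = 0.242, H_out = 7.300 kJ/mol
Linear interpolation between T = 324.5 (H_out = 7.300) and T = 325.6 (H_out = 8.320) on hF = 7.708 gives T ≈ 324.9 K, at which ψ = 0.25.

T = 324.9 K, V/F = 0.25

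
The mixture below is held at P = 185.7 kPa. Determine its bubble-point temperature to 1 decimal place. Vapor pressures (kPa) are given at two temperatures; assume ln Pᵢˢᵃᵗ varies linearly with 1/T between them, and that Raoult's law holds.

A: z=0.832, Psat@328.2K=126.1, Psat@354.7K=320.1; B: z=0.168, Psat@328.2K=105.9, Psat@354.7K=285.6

Bubble-point temperature: ΣzᵢPᵢˢᵃᵗ(T) = P. Interpolate ln Pᵢˢᵃᵗ = aᵢ + bᵢ/T.
  T = 328.2 K: ΣzᵢPᵢˢᵃᵗ = 122.71 kPa
  T = 354.7 K: ΣzᵢPᵢˢᵃᵗ = 314.30 kPa
  T = 341.4 K: ΣzᵢPᵢˢᵃᵗ = 199.64 kPa
  T = 334.8 K: ΣzᵢPᵢˢᵃᵗ = 157.26 kPa
  T = 338.1 K: ΣzᵢPᵢˢᵃᵗ = 177.39 kPa
  T = 339.8 K: ΣzᵢPᵢˢᵃᵗ = 188.58 kPa
Interpolating between 338.1 K and 339.8 K gives T ≈ 339.4 K.

T = 339.4 K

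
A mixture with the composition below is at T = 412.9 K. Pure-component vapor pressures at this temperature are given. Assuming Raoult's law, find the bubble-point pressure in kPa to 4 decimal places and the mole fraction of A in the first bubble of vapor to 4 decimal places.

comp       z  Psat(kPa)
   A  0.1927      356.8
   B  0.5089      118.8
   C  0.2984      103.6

At the bubble point ψ → 0, so ΣzᵢKᵢ = 1 with Kᵢ = Pᵢˢᵃᵗ/P ⇒ P = ΣzᵢPᵢˢᵃᵗ.
P = 0.1927·356.8 + 0.5089·118.8 + 0.2984·103.6 = 160.1269 kPa
yᵢ = zᵢPᵢˢᵃᵗ/P ⇒ y_A = 0.1927·356.8/160.1269 = 0.4294

Pbub = 160.1269 kPa, y_A = 0.4294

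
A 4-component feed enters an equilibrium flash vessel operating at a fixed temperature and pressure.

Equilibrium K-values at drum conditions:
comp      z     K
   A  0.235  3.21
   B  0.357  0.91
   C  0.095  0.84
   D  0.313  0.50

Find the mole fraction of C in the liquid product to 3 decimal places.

Rachford–Rice: g(ψ) = Σ zᵢ(Kᵢ−1)/(1+ψ(Kᵢ−1)) = 0.
Feasibility: ΣzᵢKᵢ = 1.316, Σzᵢ/Kᵢ = 1.205 — both > 1, two phases present.
Iterate (Newton) starting at ψ = 0.4:
  ψ = 0.400: g = 0.0305, g' = -0.452 → ψ = 0.467
  ψ = 0.467: g = 0.0012, g' = -0.417 → ψ = 0.470
Converged at ψ = 0.470.
Compositions from xᵢ = zᵢ/(1+ψ(Kᵢ−1)), yᵢ = Kᵢxᵢ:
  A: x = 0.115, y = 0.370
  B: x = 0.373, y = 0.339
  C: x = 0.103, y = 0.086
  D: x = 0.409, y = 0.205

x_C = 0.103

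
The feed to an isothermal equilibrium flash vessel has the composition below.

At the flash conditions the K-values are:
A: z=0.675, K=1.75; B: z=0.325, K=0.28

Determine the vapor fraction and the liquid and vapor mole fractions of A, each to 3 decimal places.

Material balance + equilibrium reduce to Σ zᵢ(Kᵢ−1)/(1+ψ(Kᵢ−1)) = 0.
Check two-phase: ΣzᵢKᵢ = 1.272 > 1 and Σzᵢ/Kᵢ = 1.546 > 1, so g(0) = 0.272 > 0 and g(1) = -0.546 < 0.
Iterate (Newton) starting at ψ = 0.33:
  ψ = 0.330: g = 0.0989, g' = -0.534 → ψ = 0.515
  ψ = 0.515: g = -0.0069, g' = -0.623 → ψ = 0.504
Converged at ψ = 0.504.
Compositions from xᵢ = zᵢ/(1+ψ(Kᵢ−1)), yᵢ = Kᵢxᵢ:
  A: x = 0.490, y = 0.857
  B: x = 0.510, y = 0.143

ψ = 0.504, x_A = 0.490, y_A = 0.857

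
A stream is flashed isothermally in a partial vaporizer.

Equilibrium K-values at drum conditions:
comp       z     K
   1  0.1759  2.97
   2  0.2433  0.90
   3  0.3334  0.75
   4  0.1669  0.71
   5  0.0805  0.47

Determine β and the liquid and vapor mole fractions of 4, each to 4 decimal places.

Let β = V/F and solve Σ zᵢ(Kᵢ−1)/(1+β(Kᵢ−1)) = 0.
Check two-phase: ΣzᵢKᵢ = 1.1478 > 1 and Σzᵢ/Kᵢ = 1.1804 > 1, so g(0) = 0.1478 > 0 and g(1) = -0.1804 < 0.
Newton–Raphson from β = 0.5:
  β = 0.5000: g = -0.06095, g' = -0.2642 → β = 0.2693
  β = 0.2693: g = 0.00977, g' = -0.3652 → β = 0.2960
  β = 0.2960: g = 0.00024, g' = -0.3478 → β = 0.2967
Converged at β = 0.2967.
Compositions from xᵢ = zᵢ/(1+β(Kᵢ−1)), yᵢ = Kᵢxᵢ:
  1: x = 0.1110, y = 0.3297
  2: x = 0.2507, y = 0.2257
  3: x = 0.3601, y = 0.2701
  4: x = 0.1826, y = 0.1297
  5: x = 0.0955, y = 0.0449

β = 0.2967, x_4 = 0.1826, y_4 = 0.1297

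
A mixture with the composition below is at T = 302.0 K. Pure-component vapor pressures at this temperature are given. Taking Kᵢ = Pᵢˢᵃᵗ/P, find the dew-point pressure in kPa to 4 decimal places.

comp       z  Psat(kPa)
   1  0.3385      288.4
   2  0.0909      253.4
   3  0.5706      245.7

Pdew = 259.4180 kPa

At the dew point ψ → 1, so Σzᵢ/Kᵢ = 1 with Kᵢ = Pᵢˢᵃᵗ/P ⇒ 1/P = Σzᵢ/Pᵢˢᵃᵗ.
1/P = 0.3385/288.4 + 0.0909/253.4 + 0.5706/245.7 = 0.0038548 ⇒ P = 259.4180 kPa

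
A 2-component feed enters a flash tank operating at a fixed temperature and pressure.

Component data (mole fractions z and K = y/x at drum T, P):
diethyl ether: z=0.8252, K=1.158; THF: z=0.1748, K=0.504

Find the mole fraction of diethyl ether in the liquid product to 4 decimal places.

Newton–Raphson from ψ = 0.35:
  ψ = 0.3500: g = 0.01864, g' = -0.0815 → ψ = 0.5788
  ψ = 0.5788: g = -0.00215, g' = -0.1019 → ψ = 0.5576
  ψ = 0.5576: g = -0.00002, g' = -0.0996 → ψ = 0.5574
Converged at ψ = 0.5574.
Compositions from xᵢ = zᵢ/(1+ψ(Kᵢ−1)), yᵢ = Kᵢxᵢ:
  diethyl ether: x = 0.7584, y = 0.8782
  THF: x = 0.2416, y = 0.1218

x_diethyl ether = 0.7584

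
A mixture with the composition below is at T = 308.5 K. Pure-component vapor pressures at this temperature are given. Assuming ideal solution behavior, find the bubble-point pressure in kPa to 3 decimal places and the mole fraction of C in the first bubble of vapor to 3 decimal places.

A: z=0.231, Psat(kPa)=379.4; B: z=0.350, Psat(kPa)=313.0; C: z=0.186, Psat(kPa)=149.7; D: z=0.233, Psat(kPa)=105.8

Pbub = 249.687 kPa, y_C = 0.112

At the bubble point ψ → 0, so ΣzᵢKᵢ = 1 with Kᵢ = Pᵢˢᵃᵗ/P ⇒ P = ΣzᵢPᵢˢᵃᵗ.
P = 0.231·379.4 + 0.350·313.0 + 0.186·149.7 + 0.233·105.8 = 249.687 kPa
yᵢ = zᵢPᵢˢᵃᵗ/P ⇒ y_C = 0.186·149.7/249.687 = 0.112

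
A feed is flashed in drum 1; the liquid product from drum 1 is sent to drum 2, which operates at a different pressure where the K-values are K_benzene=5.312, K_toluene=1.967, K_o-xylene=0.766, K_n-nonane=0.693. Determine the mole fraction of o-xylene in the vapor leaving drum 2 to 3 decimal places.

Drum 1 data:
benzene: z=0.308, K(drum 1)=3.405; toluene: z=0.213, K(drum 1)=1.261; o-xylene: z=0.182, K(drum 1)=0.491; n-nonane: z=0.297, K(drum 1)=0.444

Drum 1:
Rachford–Rice: g(ψ₁) = Σ zᵢ(Kᵢ−1)/(1+ψ₁(Kᵢ−1)) = 0.
g(0) = ΣzᵢKᵢ − 1 = 0.539 and g(1) = 1 − Σzᵢ/Kᵢ = -0.299, so a root lies in (0, 1).
Iterate (Newton) starting at ψ₁ = 0.42:
  ψ₁ = 0.420: g = 0.0853, g' = -0.685 → ψ₁ = 0.545
  ψ₁ = 0.545: g = 0.0044, g' = -0.624 → ψ₁ = 0.552
Converged at ψ₁ = 0.552.
Drum-1 compositions:
  benzene: x = 0.132, y = 0.451
  toluene: x = 0.186, y = 0.235
  o-xylene: x = 0.253, y = 0.124
  n-nonane: x = 0.428, y = 0.190
Drum-2 feed = drum-1 liquid: z₂ = (0.1324, 0.1862, 0.2530, 0.4284).
Drum 2:
Let ψ₂ = V/F and solve Σ zᵢ(Kᵢ−1)/(1+ψ₂(Kᵢ−1)) = 0.
g(0) = ΣzᵢKᵢ − 1 = 0.560 and g(1) = 1 − Σzᵢ/Kᵢ = -0.068, so a root lies in (0, 1).
Newton–Raphson from ψ₂ = 0.56:
  ψ₂ = 0.560: g = 0.0570, g' = -0.362 → ψ₂ = 0.718
  ψ₂ = 0.718: g = 0.0059, g' = -0.294 → ψ₂ = 0.738
Converged at ψ₂ = 0.738.
  benzene: x = 0.032, y = 0.168
  toluene: x = 0.109, y = 0.214
  o-xylene: x = 0.306, y = 0.234
  n-nonane: x = 0.554, y = 0.384

y_o-xylene (drum 2) = 0.234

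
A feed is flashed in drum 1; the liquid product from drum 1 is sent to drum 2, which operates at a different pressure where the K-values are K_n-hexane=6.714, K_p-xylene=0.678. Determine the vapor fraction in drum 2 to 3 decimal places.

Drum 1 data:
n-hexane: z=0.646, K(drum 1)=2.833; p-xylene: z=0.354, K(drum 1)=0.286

Drum 1:
Binary case is linear: z₁(K₁−1)(1+ψ₁(K₂−1)) + z₂(K₂−1)(1+ψ₁(K₁−1)) = 0
⇒ ψ₁ = [z₁(K₁−1)+z₂(K₂−1)] / [−(K₁−1)(K₂−1)] = 0.9314/1.3088 = 0.712
Drum-1 compositions:
  n-hexane: x = 0.280, y = 0.794
  p-xylene: x = 0.720, y = 0.206
Drum-2 feed = drum-1 liquid: z₂ = (0.2803, 0.7197).
Drum 2:
Material balance + equilibrium reduce to Σ zᵢ(Kᵢ−1)/(1+ψ₂(Kᵢ−1)) = 0.
Check two-phase: ΣzᵢKᵢ = 2.370 > 1 and Σzᵢ/Kᵢ = 1.103 > 1, so g(0) = 1.370 > 0 and g(1) = -0.103 < 0.
Binary case is linear: z₁(K₁−1)(1+ψ₂(K₂−1)) + z₂(K₂−1)(1+ψ₂(K₁−1)) = 0
⇒ ψ₂ = [z₁(K₁−1)+z₂(K₂−1)] / [−(K₁−1)(K₂−1)] = 1.3701/1.8399 = 0.745
  n-hexane: x = 0.053, y = 0.358
  p-xylene: x = 0.947, y = 0.642

V/F (drum 2) = 0.745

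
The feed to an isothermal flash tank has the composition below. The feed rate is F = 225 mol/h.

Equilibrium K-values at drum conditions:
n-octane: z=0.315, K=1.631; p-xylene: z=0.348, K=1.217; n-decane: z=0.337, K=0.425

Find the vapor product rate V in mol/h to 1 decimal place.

V = 70.8 mol/h

Material balance + equilibrium reduce to Σ zᵢ(Kᵢ−1)/(1+β(Kᵢ−1)) = 0.
g(0) = ΣzᵢKᵢ − 1 = 0.081 and g(1) = 1 − Σzᵢ/Kᵢ = -0.272, so a root lies in (0, 1).
Newton–Raphson from β = 0.55:
  β = 0.550: g = -0.0684, g' = -0.321 → β = 0.337
  β = 0.337: g = -0.0060, g' = -0.271 → β = 0.315
  β = 0.315: g = -0.0000, g' = -0.268 → β = 0.314
Converged at β = 0.314.
Then V = β·F = 0.3145·225 = 70.8 mol/h and L = F − V = 154.2 mol/h.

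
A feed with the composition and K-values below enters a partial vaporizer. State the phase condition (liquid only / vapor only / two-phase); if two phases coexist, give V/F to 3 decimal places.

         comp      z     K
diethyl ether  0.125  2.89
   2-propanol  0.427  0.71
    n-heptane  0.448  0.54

ΣzᵢKᵢ = 0.906; Σzᵢ/Kᵢ = 1.474.
Since ΣzᵢKᵢ < 1 the mixture is below its bubble point — single liquid phase.

liquid only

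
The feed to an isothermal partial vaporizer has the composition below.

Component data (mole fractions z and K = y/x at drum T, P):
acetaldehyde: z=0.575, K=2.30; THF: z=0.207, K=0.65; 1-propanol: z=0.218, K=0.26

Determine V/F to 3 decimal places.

V/F = 0.651

Newton iteration, V/F⁰ = 0.68:
  V/F = 0.680: g = -0.0230, g' = -0.801 → V/F = 0.651
Converged at V/F = 0.651.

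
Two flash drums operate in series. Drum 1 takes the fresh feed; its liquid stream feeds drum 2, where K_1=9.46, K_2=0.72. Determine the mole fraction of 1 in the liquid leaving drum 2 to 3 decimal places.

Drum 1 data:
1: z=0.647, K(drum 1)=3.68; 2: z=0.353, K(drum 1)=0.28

Drum 1:
Binary case is linear: z₁(K₁−1)(1+ψ₁(K₂−1)) + z₂(K₂−1)(1+ψ₁(K₁−1)) = 0
⇒ ψ₁ = [z₁(K₁−1)+z₂(K₂−1)] / [−(K₁−1)(K₂−1)] = 1.4798/1.9296 = 0.767
Drum-1 compositions:
  1: x = 0.212, y = 0.779
  2: x = 0.788, y = 0.221
Drum-2 feed = drum-1 liquid: z₂ = (0.2118, 0.7882).
Drum 2:
Newton–Raphson from ψ₂ = 0.38:
  ψ₂ = 0.380: g = 0.1781, g' = -0.931 → ψ₂ = 0.571
  ψ₂ = 0.571: g = 0.0444, g' = -0.533 → ψ₂ = 0.655
  ψ₂ = 0.655: g = 0.0038, g' = -0.447 → ψ₂ = 0.663
Converged at ψ₂ = 0.663.
  1: x = 0.032, y = 0.303
  2: x = 0.968, y = 0.697

x_1 (drum 2) = 0.032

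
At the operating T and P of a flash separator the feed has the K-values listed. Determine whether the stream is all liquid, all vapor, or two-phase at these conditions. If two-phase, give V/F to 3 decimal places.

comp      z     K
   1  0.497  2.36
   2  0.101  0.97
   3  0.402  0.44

two-phase, V/F = 0.653

ΣzᵢKᵢ = 1.448; Σzᵢ/Kᵢ = 1.228.
Both exceed 1, so a two-phase solution exists.
Iterate (Newton) starting at ψ = 0.37:
  ψ = 0.370: g = 0.1626, g' = -0.607 → ψ = 0.638
  ψ = 0.638: g = 0.0087, g' = -0.569 → ψ = 0.653
Converged at ψ = 0.653.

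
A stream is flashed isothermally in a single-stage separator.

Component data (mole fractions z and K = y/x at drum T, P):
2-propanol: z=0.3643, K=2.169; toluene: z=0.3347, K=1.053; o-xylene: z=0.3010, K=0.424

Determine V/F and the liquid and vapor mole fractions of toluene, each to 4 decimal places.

Newton iteration, V/F⁰ = 0.5:
  V/F = 0.5000: g = 0.04255, g' = -0.3962 → V/F = 0.6074
  V/F = 0.6074: g = -0.00045, g' = -0.4074 → V/F = 0.6063
Converged at V/F = 0.6063.
Compositions from xᵢ = zᵢ/(1+V/F(Kᵢ−1)), yᵢ = Kᵢxᵢ:
  2-propanol: x = 0.2132, y = 0.4624
  toluene: x = 0.3243, y = 0.3415
  o-xylene: x = 0.4625, y = 0.1961

V/F = 0.6063, x_toluene = 0.3243, y_toluene = 0.3415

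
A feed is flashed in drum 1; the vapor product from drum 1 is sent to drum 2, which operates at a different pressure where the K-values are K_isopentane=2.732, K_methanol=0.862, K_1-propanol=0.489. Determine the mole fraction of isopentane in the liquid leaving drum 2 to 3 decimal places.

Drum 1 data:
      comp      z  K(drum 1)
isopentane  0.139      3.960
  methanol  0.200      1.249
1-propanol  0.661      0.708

x_isopentane (drum 2) = 0.190

Drum 1:
Iterate (Newton) starting at ψ₁ = 0.5:
  ψ₁ = 0.500: g = -0.0158, g' = -0.285 → ψ₁ = 0.445
  ψ₁ = 0.445: g = 0.0007, g' = -0.312 → ψ₁ = 0.447
Converged at ψ₁ = 0.447.
Drum-1 compositions:
  isopentane: x = 0.060, y = 0.237
  methanol: x = 0.180, y = 0.225
  1-propanol: x = 0.760, y = 0.538
Drum-2 feed = drum-1 vapor: z₂ = (0.2370, 0.2248, 0.5382).
Drum 2:
Newton–Raphson from ψ₂ = 0.63:
  ψ₂ = 0.630: g = -0.2433, g' = -0.473 → ψ₂ = 0.116
  ψ₂ = 0.116: g = 0.0179, g' = -0.656 → ψ₂ = 0.143
  ψ₂ = 0.143: g = 0.0004, g' = -0.624 → ψ₂ = 0.144
Converged at ψ₂ = 0.144.
  isopentane: x = 0.190, y = 0.518
  methanol: x = 0.229, y = 0.198
  1-propanol: x = 0.581, y = 0.284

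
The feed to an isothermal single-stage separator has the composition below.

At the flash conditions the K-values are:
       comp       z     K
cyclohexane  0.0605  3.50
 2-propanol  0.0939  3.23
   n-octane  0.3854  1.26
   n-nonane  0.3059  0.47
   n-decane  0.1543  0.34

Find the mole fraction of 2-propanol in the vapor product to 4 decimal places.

y_2-propanol = 0.1886

Newton iteration, ψ⁰ = 0.5:
  ψ = 0.5000: g = -0.11767, g' = -0.5083 → ψ = 0.2685
  ψ = 0.2685: g = 0.00235, g' = -0.5569 → ψ = 0.2727
Converged at ψ = 0.2727.
Compositions from xᵢ = zᵢ/(1+ψ(Kᵢ−1)), yᵢ = Kᵢxᵢ:
  cyclohexane: x = 0.0360, y = 0.1259
  2-propanol: x = 0.0584, y = 0.1886
  n-octane: x = 0.3599, y = 0.4535
  n-nonane: x = 0.3576, y = 0.1681
  n-decane: x = 0.1882, y = 0.0640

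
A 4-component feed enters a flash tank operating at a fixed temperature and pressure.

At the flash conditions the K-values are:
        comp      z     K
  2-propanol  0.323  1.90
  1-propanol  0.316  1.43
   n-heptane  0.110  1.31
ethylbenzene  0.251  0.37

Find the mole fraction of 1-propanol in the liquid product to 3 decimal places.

Newton iteration, ψ⁰ = 0.5:
  ψ = 0.500: g = 0.1110, g' = -0.384 → ψ = 0.789
  ψ = 0.789: g = -0.0155, g' = -0.523 → ψ = 0.759
  ψ = 0.759: g = -0.0004, g' = -0.498 → ψ = 0.758
Converged at ψ = 0.758.
Compositions from xᵢ = zᵢ/(1+ψ(Kᵢ−1)), yᵢ = Kᵢxᵢ:
  2-propanol: x = 0.192, y = 0.365
  1-propanol: x = 0.238, y = 0.341
  n-heptane: x = 0.089, y = 0.117
  ethylbenzene: x = 0.481, y = 0.178

x_1-propanol = 0.238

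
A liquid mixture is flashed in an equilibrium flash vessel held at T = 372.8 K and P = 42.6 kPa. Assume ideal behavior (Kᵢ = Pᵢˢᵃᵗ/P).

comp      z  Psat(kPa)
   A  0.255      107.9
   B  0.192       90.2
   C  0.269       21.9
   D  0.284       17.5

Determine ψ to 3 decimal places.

ψ = 0.415

Raoult's law: Kᵢ = Pᵢˢᵃᵗ/P = Pᵢˢᵃᵗ/42.6.
  K_A = 107.9/42.6 = 2.53286, K_B = 90.2/42.6 = 2.11737, K_C = 21.9/42.6 = 0.51408, K_D = 17.5/42.6 = 0.41080
Material balance + equilibrium reduce to Σ zᵢ(Kᵢ−1)/(1+ψ(Kᵢ−1)) = 0.
Feasibility: ΣzᵢKᵢ = 1.307, Σzᵢ/Kᵢ = 1.406 — both > 1, two phases present.
Iterate (Newton) starting at ψ = 0.5:
  ψ = 0.500: g = -0.0510, g' = -0.600 → ψ = 0.415
Converged at ψ = 0.415.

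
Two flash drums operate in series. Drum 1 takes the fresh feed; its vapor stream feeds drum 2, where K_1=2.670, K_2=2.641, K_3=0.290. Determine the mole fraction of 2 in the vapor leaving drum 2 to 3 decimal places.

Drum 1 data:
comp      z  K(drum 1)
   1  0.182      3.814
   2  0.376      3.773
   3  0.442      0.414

y_2 (drum 2) = 0.537

Drum 1:
Material balance + equilibrium reduce to Σ zᵢ(Kᵢ−1)/(1+ψ₁(Kᵢ−1)) = 0.
g(0) = ΣzᵢKᵢ − 1 = 1.296 and g(1) = 1 − Σzᵢ/Kᵢ = -0.215, so a root lies in (0, 1).
Iterate (Newton) starting at ψ₁ = 0.68:
  ψ₁ = 0.680: g = 0.1065, g' = -0.936 → ψ₁ = 0.794
Converged at ψ₁ = 0.794.
Drum-1 compositions:
  1: x = 0.056, y = 0.215
  2: x = 0.117, y = 0.443
  3: x = 0.826, y = 0.342
Drum-2 feed = drum-1 vapor: z₂ = (0.2147, 0.4432, 0.3421).
Drum 2:
Rachford–Rice: g(ψ₂) = Σ zᵢ(Kᵢ−1)/(1+ψ₂(Kᵢ−1)) = 0.
Check two-phase: ΣzᵢKᵢ = 1.843 > 1 and Σzᵢ/Kᵢ = 1.428 > 1, so g(0) = 0.843 > 0 and g(1) = -0.428 < 0.
Newton–Raphson from ψ₂ = 0.5:
  ψ₂ = 0.500: g = 0.2184, g' = -0.952 → ψ₂ = 0.729
  ψ₂ = 0.729: g = -0.0109, g' = -1.111 → ψ₂ = 0.719
Converged at ψ₂ = 0.719.
  1: x = 0.098, y = 0.260
  2: x = 0.203, y = 0.537
  3: x = 0.699, y = 0.203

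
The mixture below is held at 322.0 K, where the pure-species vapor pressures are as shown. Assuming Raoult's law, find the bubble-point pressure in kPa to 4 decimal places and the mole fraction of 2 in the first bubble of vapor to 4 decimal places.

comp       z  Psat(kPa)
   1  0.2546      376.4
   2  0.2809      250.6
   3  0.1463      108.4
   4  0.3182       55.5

At the bubble point ψ → 0, so ΣzᵢKᵢ = 1 with Kᵢ = Pᵢˢᵃᵗ/P ⇒ P = ΣzᵢPᵢˢᵃᵗ.
P = 0.2546·376.4 + 0.2809·250.6 + 0.1463·108.4 + 0.3182·55.5 = 199.7440 kPa
yᵢ = zᵢPᵢˢᵃᵗ/P ⇒ y_2 = 0.2809·250.6/199.7440 = 0.3524

Pbub = 199.7440 kPa, y_2 = 0.3524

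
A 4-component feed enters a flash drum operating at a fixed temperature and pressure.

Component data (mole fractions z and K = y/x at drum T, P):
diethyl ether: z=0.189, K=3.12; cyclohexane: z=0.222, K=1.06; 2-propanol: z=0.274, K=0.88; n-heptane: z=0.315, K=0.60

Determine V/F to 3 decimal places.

V/F = 0.554

Rachford–Rice: g(V/F) = Σ zᵢ(Kᵢ−1)/(1+V/F(Kᵢ−1)) = 0.
g(0) = ΣzᵢKᵢ − 1 = 0.255 and g(1) = 1 − Σzᵢ/Kᵢ = -0.106, so a root lies in (0, 1).
Iterate (Newton) starting at V/F = 0.48:
  V/F = 0.480: g = 0.0207, g' = -0.291 → V/F = 0.551
  V/F = 0.551: g = 0.0008, g' = -0.269 → V/F = 0.554
Converged at V/F = 0.554.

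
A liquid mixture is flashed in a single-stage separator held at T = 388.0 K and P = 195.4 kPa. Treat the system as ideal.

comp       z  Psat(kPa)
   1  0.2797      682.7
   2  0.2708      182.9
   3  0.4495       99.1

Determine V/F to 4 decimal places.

Raoult's law: Kᵢ = Pᵢˢᵃᵗ/P = Pᵢˢᵃᵗ/195.4.
  K_1 = 682.7/195.4 = 3.493859, K_2 = 182.9/195.4 = 0.936029, K_3 = 99.1/195.4 = 0.507165
Rachford–Rice: g(V/F) = Σ zᵢ(Kᵢ−1)/(1+V/F(Kᵢ−1)) = 0.
Feasibility: ΣzᵢKᵢ = 1.4587, Σzᵢ/Kᵢ = 1.2557 — both > 1, two phases present.
Newton iteration, V/F⁰ = 0.3:
  V/F = 0.3000: g = 0.12138, g' = -0.7207 → V/F = 0.4684
  V/F = 0.4684: g = 0.01584, g' = -0.5558 → V/F = 0.4969
  V/F = 0.4969: g = 0.00024, g' = -0.5396 → V/F = 0.4974
Converged at V/F = 0.4974.

V/F = 0.4974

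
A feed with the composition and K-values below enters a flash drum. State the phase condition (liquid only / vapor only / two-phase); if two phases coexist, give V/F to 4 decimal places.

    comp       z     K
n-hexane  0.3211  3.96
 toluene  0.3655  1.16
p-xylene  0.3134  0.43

two-phase, V/F = 0.8094

ΣzᵢKᵢ = 1.8303; Σzᵢ/Kᵢ = 1.1250.
Both exceed 1, so a two-phase solution exists.
Material balance + equilibrium reduce to Σ zᵢ(Kᵢ−1)/(1+ψ(Kᵢ−1)) = 0.
Iterate (Newton) starting at ψ = 0.5:
  ψ = 0.5000: g = 0.18755, g' = -0.6646 → ψ = 0.7822
  ψ = 0.7822: g = 0.01630, g' = -0.5949 → ψ = 0.8096
  ψ = 0.8096: g = -0.00010, g' = -0.6023 → ψ = 0.8094
Converged at ψ = 0.8094.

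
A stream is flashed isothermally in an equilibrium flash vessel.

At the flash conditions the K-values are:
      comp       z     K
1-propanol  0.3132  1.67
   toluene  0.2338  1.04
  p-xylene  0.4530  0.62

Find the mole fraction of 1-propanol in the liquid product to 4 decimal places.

x_1-propanol = 0.2693

Newton–Raphson from V/F = 0.68:
  V/F = 0.6800: g = -0.07885, g' = -0.1857 → V/F = 0.2553
  V/F = 0.2553: g = -0.00218, g' = -0.1831 → V/F = 0.2434
Converged at V/F = 0.2434.
Compositions from xᵢ = zᵢ/(1+V/F(Kᵢ−1)), yᵢ = Kᵢxᵢ:
  1-propanol: x = 0.2693, y = 0.4497
  toluene: x = 0.2315, y = 0.2408
  p-xylene: x = 0.4992, y = 0.3095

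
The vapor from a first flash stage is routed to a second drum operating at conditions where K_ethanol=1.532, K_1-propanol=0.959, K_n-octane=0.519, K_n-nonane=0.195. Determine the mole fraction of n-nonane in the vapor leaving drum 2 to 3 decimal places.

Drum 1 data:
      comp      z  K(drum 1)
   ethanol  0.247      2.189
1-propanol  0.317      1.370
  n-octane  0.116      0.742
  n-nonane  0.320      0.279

y_n-nonane (drum 2) = 0.029

Drum 1:
Let ψ₁ = V/F and solve Σ zᵢ(Kᵢ−1)/(1+ψ₁(Kᵢ−1)) = 0.
Feasibility: ΣzᵢKᵢ = 1.150, Σzᵢ/Kᵢ = 1.648 — both > 1, two phases present.
Newton iteration, ψ₁⁰ = 0.5:
  ψ₁ = 0.500: g = -0.1120, g' = -0.585 → ψ₁ = 0.309
  ψ₁ = 0.309: g = -0.0092, g' = -0.506 → ψ₁ = 0.291
  ψ₁ = 0.291: g = -0.0000, g' = -0.503 → ψ₁ = 0.290
Converged at ψ₁ = 0.290.
Drum-1 compositions:
  ethanol: x = 0.184, y = 0.402
  1-propanol: x = 0.286, y = 0.392
  n-octane: x = 0.125, y = 0.093
  n-nonane: x = 0.405, y = 0.113
Drum-2 feed = drum-1 vapor: z₂ = (0.4019, 0.3921, 0.0930, 0.1129).
Drum 2:
Material balance + equilibrium reduce to Σ zᵢ(Kᵢ−1)/(1+ψ₂(Kᵢ−1)) = 0.
g(0) = ΣzᵢKᵢ − 1 = 0.062 and g(1) = 1 − Σzᵢ/Kᵢ = -0.430, so a root lies in (0, 1).
Iterate (Newton) starting at ψ₂ = 0.5:
  ψ₂ = 0.500: g = -0.0586, g' = -0.314 → ψ₂ = 0.313
  ψ₂ = 0.313: g = -0.0073, g' = -0.245 → ψ₂ = 0.284
  ψ₂ = 0.284: g = -0.0001, g' = -0.238 → ψ₂ = 0.283
Converged at ψ₂ = 0.283.
  ethanol: x = 0.349, y = 0.535
  1-propanol: x = 0.397, y = 0.380
  n-octane: x = 0.108, y = 0.056
  n-nonane: x = 0.146, y = 0.029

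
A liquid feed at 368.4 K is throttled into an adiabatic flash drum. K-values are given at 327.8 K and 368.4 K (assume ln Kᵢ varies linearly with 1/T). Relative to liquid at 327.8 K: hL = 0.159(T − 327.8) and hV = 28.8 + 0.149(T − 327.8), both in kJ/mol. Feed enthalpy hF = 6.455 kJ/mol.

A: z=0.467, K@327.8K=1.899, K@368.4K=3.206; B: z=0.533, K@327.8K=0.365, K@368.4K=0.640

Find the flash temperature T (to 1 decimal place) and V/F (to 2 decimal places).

Adiabatic flash: solve Rachford–Rice at each trial T, then check hF = ψ·hV(T) + (1−ψ)·hL(T).
  T = 327.8 K: K = (1.899, 0.365), RR gives ψ = 0.143, H_out = 4.106 kJ/mol
  T = 368.4 K: K = (3.206, 0.640), RR gives ψ = 1.000, H_out = 34.849 kJ/mol
  T = 348.1 K: K = (2.505, 0.491), RR gives ψ = 0.564, H_out = 19.355 kJ/mol
  T = 338.0 K: K = (2.192, 0.426), RR gives ψ = 0.366, H_out = 12.123 kJ/mol
  T = 332.9 K: K = (2.042, 0.395), RR gives ψ = 0.260, H_out = 8.289 kJ/mol
  T = 330.4 K: K = (1.971, 0.380), RR gives ψ = 0.204, H_out = 6.296 kJ/mol
  T = 331.6 K: K = (2.005, 0.387), RR gives ψ = 0.232, H_out = 7.264 kJ/mol
Linear interpolation between T = 330.4 (H_out = 6.296) and T = 331.6 (H_out = 7.264) on hF = 6.455 gives T ≈ 330.6 K, at which ψ = 0.21.

T = 330.6 K, V/F = 0.21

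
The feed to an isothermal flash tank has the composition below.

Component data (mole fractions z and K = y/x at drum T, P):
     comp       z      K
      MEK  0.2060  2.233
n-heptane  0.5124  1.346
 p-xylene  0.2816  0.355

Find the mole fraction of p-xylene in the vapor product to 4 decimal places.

y_p-xylene = 0.1618

Material balance + equilibrium reduce to Σ zᵢ(Kᵢ−1)/(1+V/F(Kᵢ−1)) = 0.
g(0) = ΣzᵢKᵢ − 1 = 0.2497 and g(1) = 1 − Σzᵢ/Kᵢ = -0.2662, so a root lies in (0, 1).
Newton–Raphson from V/F = 0.5:
  V/F = 0.5000: g = 0.04018, g' = -0.4197 → V/F = 0.5957
  V/F = 0.5957: g = -0.00155, g' = -0.4553 → V/F = 0.5923
Converged at V/F = 0.5923.
Compositions from xᵢ = zᵢ/(1+V/F(Kᵢ−1)), yᵢ = Kᵢxᵢ:
  MEK: x = 0.1191, y = 0.2658
  n-heptane: x = 0.4252, y = 0.5724
  p-xylene: x = 0.4557, y = 0.1618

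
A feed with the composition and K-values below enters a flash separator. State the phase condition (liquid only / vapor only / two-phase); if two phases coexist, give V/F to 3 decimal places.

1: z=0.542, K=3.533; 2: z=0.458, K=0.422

two-phase, V/F = 0.757

ΣzᵢKᵢ = 2.108; Σzᵢ/Kᵢ = 1.239.
Both exceed 1, so a two-phase solution exists.
Let ψ = V/F and solve Σ zᵢ(Kᵢ−1)/(1+ψ(Kᵢ−1)) = 0.
Binary case is linear: z₁(K₁−1)(1+ψ(K₂−1)) + z₂(K₂−1)(1+ψ(K₁−1)) = 0
⇒ ψ = [z₁(K₁−1)+z₂(K₂−1)] / [−(K₁−1)(K₂−1)] = 1.1082/1.4641 = 0.757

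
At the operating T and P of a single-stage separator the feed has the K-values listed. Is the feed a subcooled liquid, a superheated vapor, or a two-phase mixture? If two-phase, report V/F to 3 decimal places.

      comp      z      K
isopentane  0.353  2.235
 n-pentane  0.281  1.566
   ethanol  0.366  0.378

two-phase, V/F = 0.610

ΣzᵢKᵢ = 1.367; Σzᵢ/Kᵢ = 1.306.
Both exceed 1, so a two-phase solution exists.
Rachford–Rice: g(ψ) = Σ zᵢ(Kᵢ−1)/(1+ψ(Kᵢ−1)) = 0.
Newton iteration, ψ⁰ = 0.5:
  ψ = 0.500: g = 0.0631, g' = -0.559 → ψ = 0.613
  ψ = 0.613: g = -0.0017, g' = -0.594 → ψ = 0.610
Converged at ψ = 0.610.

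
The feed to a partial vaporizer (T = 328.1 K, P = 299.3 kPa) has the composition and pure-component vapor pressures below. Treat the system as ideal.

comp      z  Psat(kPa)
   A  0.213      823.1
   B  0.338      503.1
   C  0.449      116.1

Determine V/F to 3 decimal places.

Raoult's law: Kᵢ = Pᵢˢᵃᵗ/P = Pᵢˢᵃᵗ/299.3.
  K_A = 823.1/299.3 = 2.75008, K_B = 503.1/299.3 = 1.68092, K_C = 116.1/299.3 = 0.38791
Rachford–Rice: g(V/F) = Σ zᵢ(Kᵢ−1)/(1+V/F(Kᵢ−1)) = 0.
Check two-phase: ΣzᵢKᵢ = 1.328 > 1 and Σzᵢ/Kᵢ = 1.436 > 1, so g(0) = 0.328 > 0 and g(1) = -0.436 < 0.
Newton iteration, V/F⁰ = 0.45:
  V/F = 0.450: g = 0.0054, g' = -0.616 → V/F = 0.459
Converged at V/F = 0.459.

V/F = 0.459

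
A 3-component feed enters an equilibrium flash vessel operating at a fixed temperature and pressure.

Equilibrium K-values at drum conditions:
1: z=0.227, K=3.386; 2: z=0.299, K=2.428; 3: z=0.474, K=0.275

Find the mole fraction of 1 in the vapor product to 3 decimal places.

Let ψ = V/F and solve Σ zᵢ(Kᵢ−1)/(1+ψ(Kᵢ−1)) = 0.
g(0) = ΣzᵢKᵢ − 1 = 0.625 and g(1) = 1 − Σzᵢ/Kᵢ = -0.914, so a root lies in (0, 1).
Newton iteration, ψ⁰ = 0.42:
  ψ = 0.420: g = 0.0433, g' = -1.076 → ψ = 0.460
Converged at ψ = 0.460.
Compositions from xᵢ = zᵢ/(1+ψ(Kᵢ−1)), yᵢ = Kᵢxᵢ:
  1: x = 0.108, y = 0.366
  2: x = 0.180, y = 0.438
  3: x = 0.711, y = 0.196

y_1 = 0.366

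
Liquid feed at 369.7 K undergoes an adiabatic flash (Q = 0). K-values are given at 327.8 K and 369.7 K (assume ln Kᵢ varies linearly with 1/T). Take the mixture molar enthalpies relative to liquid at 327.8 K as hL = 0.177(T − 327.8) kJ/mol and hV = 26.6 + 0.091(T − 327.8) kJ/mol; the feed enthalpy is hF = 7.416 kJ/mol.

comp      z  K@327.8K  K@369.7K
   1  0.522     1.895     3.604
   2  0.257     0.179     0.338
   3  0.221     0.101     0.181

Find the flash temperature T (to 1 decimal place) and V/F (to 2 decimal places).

Adiabatic flash: solve Rachford–Rice at each trial T, then check hF = ψ·hV(T) + (1−ψ)·hL(T).
  T = 327.8 K: K = (1.895, 0.179, 0.101), RR gives ψ = 0.075, H_out = 1.992 kJ/mol
  T = 369.7 K: K = (3.604, 0.338, 0.181), RR gives ψ = 0.522, H_out = 19.421 kJ/mol
  T = 348.8 K: K = (2.666, 0.251, 0.138), RR gives ψ = 0.363, H_out = 12.721 kJ/mol
  T = 338.3 K: K = (2.260, 0.213, 0.118), RR gives ψ = 0.248, H_out = 8.243 kJ/mol
  T = 333.1 K: K = (2.074, 0.196, 0.110), RR gives ψ = 0.173, H_out = 5.463 kJ/mol
  T = 335.7 K: K = (2.166, 0.204, 0.114), RR gives ψ = 0.213, H_out = 6.915 kJ/mol
  T = 337.0 K: K = (2.212, 0.209, 0.116), RR gives ψ = 0.231, H_out = 7.593 kJ/mol
Linear interpolation between T = 335.7 (H_out = 6.915) and T = 337.0 (H_out = 7.593) on hF = 7.416 gives T ≈ 336.7 K, at which ψ = 0.23.

T = 336.7 K, V/F = 0.23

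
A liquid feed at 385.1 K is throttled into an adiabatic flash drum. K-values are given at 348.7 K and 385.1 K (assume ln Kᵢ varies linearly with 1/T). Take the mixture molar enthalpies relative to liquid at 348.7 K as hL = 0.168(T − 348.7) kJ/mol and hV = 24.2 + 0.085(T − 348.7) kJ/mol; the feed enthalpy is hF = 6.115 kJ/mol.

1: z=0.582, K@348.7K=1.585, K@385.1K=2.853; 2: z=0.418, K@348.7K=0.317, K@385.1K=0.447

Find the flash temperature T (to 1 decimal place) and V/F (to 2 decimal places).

T = 351.5 K, V/F = 0.24

Adiabatic flash: solve Rachford–Rice at each trial T, then check hF = ψ·hV(T) + (1−ψ)·hL(T).
  T = 348.7 K: K = (1.585, 0.317), RR gives ψ = 0.138, H_out = 3.330 kJ/mol
  T = 385.1 K: K = (2.853, 0.447), RR gives ψ = 0.827, H_out = 23.627 kJ/mol
  T = 366.9 K: K = (2.158, 0.380), RR gives ψ = 0.577, H_out = 16.152 kJ/mol
  T = 357.8 K: K = (1.857, 0.348), RR gives ψ = 0.404, H_out = 11.007 kJ/mol
  T = 353.2 K: K = (1.716, 0.332), RR gives ψ = 0.287, H_out = 7.600 kJ/mol
  T = 350.9 K: K = (1.648, 0.324), RR gives ψ = 0.216, H_out = 5.564 kJ/mol
Linear interpolation between T = 350.9 (H_out = 5.564) and T = 353.2 (H_out = 7.600) on hF = 6.115 gives T ≈ 351.5 K, at which ψ = 0.24.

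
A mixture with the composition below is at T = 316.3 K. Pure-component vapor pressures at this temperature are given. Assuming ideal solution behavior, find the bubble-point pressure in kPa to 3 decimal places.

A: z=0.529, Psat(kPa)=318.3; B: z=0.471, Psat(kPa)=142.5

Pbub = 235.498 kPa

At the bubble point ψ → 0, so ΣzᵢKᵢ = 1 with Kᵢ = Pᵢˢᵃᵗ/P ⇒ P = ΣzᵢPᵢˢᵃᵗ.
P = 0.529·318.3 + 0.471·142.5 = 235.498 kPa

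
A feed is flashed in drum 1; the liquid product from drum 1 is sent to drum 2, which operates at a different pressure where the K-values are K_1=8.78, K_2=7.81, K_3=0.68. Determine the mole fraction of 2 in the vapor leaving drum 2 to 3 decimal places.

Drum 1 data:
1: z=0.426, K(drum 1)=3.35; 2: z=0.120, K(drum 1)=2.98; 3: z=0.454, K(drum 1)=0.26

y_2 (drum 2) = 0.082

Drum 1:
Material balance + equilibrium reduce to Σ zᵢ(Kᵢ−1)/(1+ψ₁(Kᵢ−1)) = 0.
Check two-phase: ΣzᵢKᵢ = 1.903 > 1 and Σzᵢ/Kᵢ = 1.914 > 1, so g(0) = 0.903 > 0 and g(1) = -0.914 < 0.
Newton–Raphson from ψ₁ = 0.6:
  ψ₁ = 0.600: g = -0.0803, g' = -1.308 → ψ₁ = 0.539
  ψ₁ = 0.539: g = -0.0018, g' = -1.256 → ψ₁ = 0.537
Converged at ψ₁ = 0.537.
Drum-1 compositions:
  1: x = 0.188, y = 0.631
  2: x = 0.058, y = 0.173
  3: x = 0.754, y = 0.196
Drum-2 feed = drum-1 liquid: z₂ = (0.1883, 0.0581, 0.7536).
Drum 2:
Material balance + equilibrium reduce to Σ zᵢ(Kᵢ−1)/(1+ψ₂(Kᵢ−1)) = 0.
g(0) = ΣzᵢKᵢ − 1 = 1.620 and g(1) = 1 − Σzᵢ/Kᵢ = -0.137, so a root lies in (0, 1).
Newton–Raphson from ψ₂ = 0.5:
  ψ₂ = 0.500: g = 0.1024, g' = -0.725 → ψ₂ = 0.641
  ψ₂ = 0.641: g = 0.0150, g' = -0.534 → ψ₂ = 0.669
  ψ₂ = 0.669: g = 0.0004, g' = -0.508 → ψ₂ = 0.670
Converged at ψ₂ = 0.670.
  1: x = 0.030, y = 0.266
  2: x = 0.010, y = 0.082
  3: x = 0.959, y = 0.652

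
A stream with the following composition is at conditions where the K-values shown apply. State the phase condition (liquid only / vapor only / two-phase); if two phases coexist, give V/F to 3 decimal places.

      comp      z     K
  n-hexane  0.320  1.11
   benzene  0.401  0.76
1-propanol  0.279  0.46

liquid only

ΣzᵢKᵢ = 0.788; Σzᵢ/Kᵢ = 1.422.
Since ΣzᵢKᵢ < 1 the mixture is below its bubble point — single liquid phase.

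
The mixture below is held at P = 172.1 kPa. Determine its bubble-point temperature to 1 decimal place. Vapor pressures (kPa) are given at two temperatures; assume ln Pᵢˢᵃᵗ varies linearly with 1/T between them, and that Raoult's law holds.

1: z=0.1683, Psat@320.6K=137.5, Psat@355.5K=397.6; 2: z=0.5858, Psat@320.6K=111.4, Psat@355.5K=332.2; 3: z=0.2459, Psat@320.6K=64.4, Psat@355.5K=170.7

T = 336.1 K

Bubble-point temperature: ΣzᵢPᵢˢᵃᵗ(T) = P. Interpolate ln Pᵢˢᵃᵗ = aᵢ + bᵢ/T.
  T = 320.6 K: ΣzᵢPᵢˢᵃᵗ = 104.24 kPa
  T = 355.5 K: ΣzᵢPᵢˢᵃᵗ = 303.49 kPa
  T = 338.1 K: ΣzᵢPᵢˢᵃᵗ = 183.08 kPa
  T = 329.4 K: ΣzᵢPᵢˢᵃᵗ = 139.40 kPa
  T = 333.8 K: ΣzᵢPᵢˢᵃᵗ = 160.28 kPa
  T = 336.0 K: ΣzᵢPᵢˢᵃᵗ = 171.64 kPa
Interpolating between 336.0 K and 338.1 K gives T ≈ 336.1 K.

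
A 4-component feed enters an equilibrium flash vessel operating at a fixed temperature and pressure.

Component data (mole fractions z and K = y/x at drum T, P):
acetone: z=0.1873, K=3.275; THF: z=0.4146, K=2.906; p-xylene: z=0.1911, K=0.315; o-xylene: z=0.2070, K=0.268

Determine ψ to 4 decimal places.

Rachford–Rice: g(ψ) = Σ zᵢ(Kᵢ−1)/(1+ψ(Kᵢ−1)) = 0.
g(0) = ΣzᵢKᵢ − 1 = 0.9339 and g(1) = 1 − Σzᵢ/Kᵢ = -0.5789, so a root lies in (0, 1).
Newton–Raphson from ψ = 0.5:
  ψ = 0.5000: g = 0.16588, g' = -1.0904 → ψ = 0.6521
  ψ = 0.6521: g = -0.00262, g' = -1.1555 → ψ = 0.6499
Converged at ψ = 0.6499.

ψ = 0.6499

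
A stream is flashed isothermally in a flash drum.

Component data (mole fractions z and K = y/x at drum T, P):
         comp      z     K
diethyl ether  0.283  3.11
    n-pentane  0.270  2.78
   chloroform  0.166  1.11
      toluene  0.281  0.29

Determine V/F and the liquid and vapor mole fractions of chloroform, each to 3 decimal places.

V/F = 0.777, x_chloroform = 0.153, y_chloroform = 0.170

Material balance + equilibrium reduce to Σ zᵢ(Kᵢ−1)/(1+V/F(Kᵢ−1)) = 0.
Check two-phase: ΣzᵢKᵢ = 1.896 > 1 and Σzᵢ/Kᵢ = 1.307 > 1, so g(0) = 0.896 > 0 and g(1) = -0.307 < 0.
Iterate (Newton) starting at V/F = 0.66:
  V/F = 0.660: g = 0.1121, g' = -0.904 → V/F = 0.784
  V/F = 0.784: g = -0.0076, g' = -1.050 → V/F = 0.777
Converged at V/F = 0.777.
Compositions from xᵢ = zᵢ/(1+V/F(Kᵢ−1)), yᵢ = Kᵢxᵢ:
  diethyl ether: x = 0.107, y = 0.334
  n-pentane: x = 0.113, y = 0.315
  chloroform: x = 0.153, y = 0.170
  toluene: x = 0.627, y = 0.182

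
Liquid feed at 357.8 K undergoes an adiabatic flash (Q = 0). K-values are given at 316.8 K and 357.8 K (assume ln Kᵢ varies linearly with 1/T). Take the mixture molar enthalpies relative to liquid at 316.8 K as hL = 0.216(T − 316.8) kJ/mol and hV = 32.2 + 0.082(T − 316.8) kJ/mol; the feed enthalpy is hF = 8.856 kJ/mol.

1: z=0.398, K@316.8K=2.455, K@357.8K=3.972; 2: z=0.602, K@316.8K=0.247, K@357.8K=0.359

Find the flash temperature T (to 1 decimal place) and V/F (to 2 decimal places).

Adiabatic flash: solve Rachford–Rice at each trial T, then check hF = ψ·hV(T) + (1−ψ)·hL(T).
  T = 316.8 K: K = (2.455, 0.247), RR gives ψ = 0.115, H_out = 3.697 kJ/mol
  T = 357.8 K: K = (3.972, 0.359), RR gives ψ = 0.418, H_out = 20.028 kJ/mol
  T = 337.3 K: K = (3.169, 0.301), RR gives ψ = 0.292, H_out = 13.027 kJ/mol
  T = 327.1 K: K = (2.802, 0.274), RR gives ψ = 0.214, H_out = 8.818 kJ/mol
  T = 332.2 K: K = (2.983, 0.287), RR gives ψ = 0.255, H_out = 11.006 kJ/mol
  T = 329.6 K: K = (2.890, 0.280), RR gives ψ = 0.235, H_out = 9.914 kJ/mol
  T = 328.4 K: K = (2.848, 0.277), RR gives ψ = 0.225, H_out = 9.394 kJ/mol
Linear interpolation between T = 327.1 (H_out = 8.818) and T = 328.4 (H_out = 9.394) on hF = 8.856 gives T ≈ 327.2 K, at which ψ = 0.21.

T = 327.2 K, V/F = 0.21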